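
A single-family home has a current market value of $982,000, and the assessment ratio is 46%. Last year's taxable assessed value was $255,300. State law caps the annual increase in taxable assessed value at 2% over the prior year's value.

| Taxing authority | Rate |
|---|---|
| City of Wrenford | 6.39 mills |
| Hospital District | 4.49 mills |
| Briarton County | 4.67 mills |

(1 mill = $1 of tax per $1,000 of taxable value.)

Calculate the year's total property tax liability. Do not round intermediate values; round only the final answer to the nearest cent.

$4,049.31

Uncapped assessed value = $982,000 × 0.46 = $451,720
Cap limit = $255,300 × 1.02 = $260,406
Taxable assessed value = min($451,720, $260,406) = $260,406 (cap binds)
City of Wrenford: $260,406 × 0.00639 = $1,663.99434
Hospital District: $260,406 × 0.00449 = $1,169.22294
Briarton County: $260,406 × 0.00467 = $1,216.09602
Total = $4,049.3133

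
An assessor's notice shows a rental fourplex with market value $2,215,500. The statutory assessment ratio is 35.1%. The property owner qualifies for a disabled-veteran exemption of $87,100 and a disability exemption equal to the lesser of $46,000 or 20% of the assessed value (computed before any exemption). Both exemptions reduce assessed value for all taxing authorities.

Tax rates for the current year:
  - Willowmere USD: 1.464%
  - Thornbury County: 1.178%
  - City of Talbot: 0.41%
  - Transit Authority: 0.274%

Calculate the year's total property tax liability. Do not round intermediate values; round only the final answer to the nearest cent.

Assessed value = $2,215,500 × 0.351 = $777,640.5
Disability exemption = min($46,000, 20% × $777,640.5) = min($46,000, $155,528.1) = $46,000 (dollar cap binds)
Taxable value = $777,640.5 − $87,100 − $46,000 = $644,540.5
Willowmere USD: $644,540.5 × 0.01464 = $9,436.07292
Thornbury County: $644,540.5 × 0.01178 = $7,592.68709
City of Talbot: $644,540.5 × 0.0041 = $2,642.61605
Transit Authority: $644,540.5 × 0.00274 = $1,766.04097
Total = $21,437.41703

$21,437.42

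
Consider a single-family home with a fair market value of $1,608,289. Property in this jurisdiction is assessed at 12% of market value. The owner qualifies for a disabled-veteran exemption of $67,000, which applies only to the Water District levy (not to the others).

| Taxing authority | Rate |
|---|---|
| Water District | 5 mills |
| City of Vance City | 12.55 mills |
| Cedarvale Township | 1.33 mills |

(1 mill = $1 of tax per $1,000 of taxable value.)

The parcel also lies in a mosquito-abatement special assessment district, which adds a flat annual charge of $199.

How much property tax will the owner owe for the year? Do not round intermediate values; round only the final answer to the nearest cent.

Assessed value = $1,608,289 × 0.12 = $192,994.68
Water District: ($192,994.68 − $67,000) × 0.005 = $125,994.68 × 0.005 = $629.9734
City of Vance City: $192,994.68 × 0.01255 = $2,422.083234
Cedarvale Township: $192,994.68 × 0.00133 = $256.6829244
Levies subtotal = $3,308.7395584
Total = $3,308.7395584 + $199 = $3,507.7395584

$3,507.74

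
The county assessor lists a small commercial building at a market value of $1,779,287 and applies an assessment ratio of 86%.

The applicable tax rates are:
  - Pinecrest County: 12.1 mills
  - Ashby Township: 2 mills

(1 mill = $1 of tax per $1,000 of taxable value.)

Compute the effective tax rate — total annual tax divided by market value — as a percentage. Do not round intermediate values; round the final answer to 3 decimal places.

Assessed value = $1,779,287 × 0.86 = $1,530,186.82
Pinecrest County: $1,530,186.82 × 0.0121 = $18,515.260522
Ashby Township: $1,530,186.82 × 0.002 = $3,060.37364
Total tax = $21,575.634162
Effective rate = $21,575.634162 ÷ $1,779,287 = 1.213% of market value

1.213%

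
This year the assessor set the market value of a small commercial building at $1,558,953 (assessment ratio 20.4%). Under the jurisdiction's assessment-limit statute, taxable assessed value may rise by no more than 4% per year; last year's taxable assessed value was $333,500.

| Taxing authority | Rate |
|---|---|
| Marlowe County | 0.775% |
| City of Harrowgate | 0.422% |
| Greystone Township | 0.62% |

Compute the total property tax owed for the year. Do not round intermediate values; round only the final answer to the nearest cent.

$5,778.54

Uncapped assessed value = $1,558,953 × 0.204 = $318,026.412
Cap limit = $333,500 × 1.04 = $346,840
Taxable assessed value = min($318,026.412, $346,840) = $318,026.412 (cap does not bind)
Marlowe County: $318,026.412 × 0.00775 = $2,464.704693
City of Harrowgate: $318,026.412 × 0.00422 = $1,342.07145864
Greystone Township: $318,026.412 × 0.0062 = $1,971.7637544
Total = $5,778.53990604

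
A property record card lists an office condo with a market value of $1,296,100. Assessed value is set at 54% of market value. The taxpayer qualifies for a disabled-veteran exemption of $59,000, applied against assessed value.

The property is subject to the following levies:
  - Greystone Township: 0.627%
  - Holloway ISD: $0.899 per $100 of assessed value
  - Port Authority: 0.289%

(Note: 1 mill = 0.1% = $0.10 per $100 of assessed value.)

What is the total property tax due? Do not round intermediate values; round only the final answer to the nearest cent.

$11,632.23

Assessed value = $1,296,100 × 0.54 = $699,894
Taxable value = $699,894 − $59,000 = $640,894
Greystone Township: $640,894 × 0.00627 = $4,018.40538
Holloway ISD: $640,894 × 0.00899 = $5,761.63706
Port Authority: $640,894 × 0.00289 = $1,852.18366
Total = $11,632.2261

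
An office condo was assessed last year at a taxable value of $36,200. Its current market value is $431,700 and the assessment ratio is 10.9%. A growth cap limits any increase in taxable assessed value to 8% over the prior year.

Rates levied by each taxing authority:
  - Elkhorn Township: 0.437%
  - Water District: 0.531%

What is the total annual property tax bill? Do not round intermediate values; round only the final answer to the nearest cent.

$378.45

Uncapped assessed value = $431,700 × 0.109 = $47,055.3
Cap limit = $36,200 × 1.08 = $39,096
Taxable assessed value = min($47,055.3, $39,096) = $39,096 (cap binds)
Elkhorn Township: $39,096 × 0.00437 = $170.84952
Water District: $39,096 × 0.00531 = $207.59976
Total = $378.44928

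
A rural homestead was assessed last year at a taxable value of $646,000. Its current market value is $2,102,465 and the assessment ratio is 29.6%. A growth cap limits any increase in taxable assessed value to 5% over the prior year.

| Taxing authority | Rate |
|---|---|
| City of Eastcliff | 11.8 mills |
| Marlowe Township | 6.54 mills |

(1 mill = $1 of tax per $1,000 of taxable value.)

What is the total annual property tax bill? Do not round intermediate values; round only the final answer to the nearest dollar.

Uncapped assessed value = $2,102,465 × 0.296 = $622,329.64
Cap limit = $646,000 × 1.05 = $678,300
Taxable assessed value = min($622,329.64, $678,300) = $622,329.64 (cap does not bind)
City of Eastcliff: $622,329.64 × 0.0118 = $7,343.489752
Marlowe Township: $622,329.64 × 0.00654 = $4,070.0358456
Total = $11,413.5255976

$11,414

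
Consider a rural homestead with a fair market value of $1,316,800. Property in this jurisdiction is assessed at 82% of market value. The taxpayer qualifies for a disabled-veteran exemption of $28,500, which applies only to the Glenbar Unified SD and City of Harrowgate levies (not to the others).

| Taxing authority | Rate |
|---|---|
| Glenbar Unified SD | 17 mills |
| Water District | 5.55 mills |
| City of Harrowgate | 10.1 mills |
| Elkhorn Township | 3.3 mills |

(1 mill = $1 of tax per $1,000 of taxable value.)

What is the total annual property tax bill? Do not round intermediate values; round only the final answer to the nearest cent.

Assessed value = $1,316,800 × 0.82 = $1,079,776
Glenbar Unified SD: ($1,079,776 − $28,500) × 0.017 = $1,051,276 × 0.017 = $17,871.692
Water District: $1,079,776 × 0.00555 = $5,992.7568
City of Harrowgate: ($1,079,776 − $28,500) × 0.0101 = $1,051,276 × 0.0101 = $10,617.8876
Elkhorn Township: $1,079,776 × 0.0033 = $3,563.2608
Total = $38,045.5972

$38,045.60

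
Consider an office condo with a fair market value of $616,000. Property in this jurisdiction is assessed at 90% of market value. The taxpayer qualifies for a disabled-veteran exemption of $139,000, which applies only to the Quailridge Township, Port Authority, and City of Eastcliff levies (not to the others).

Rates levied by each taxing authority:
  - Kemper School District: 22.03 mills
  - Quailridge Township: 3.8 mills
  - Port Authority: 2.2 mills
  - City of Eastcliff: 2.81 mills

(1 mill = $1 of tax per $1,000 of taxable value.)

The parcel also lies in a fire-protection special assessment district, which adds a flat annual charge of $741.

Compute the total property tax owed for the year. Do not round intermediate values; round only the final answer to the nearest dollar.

Assessed value = $616,000 × 0.9 = $554,400
Kemper School District: $554,400 × 0.02203 = $12,213.432
Quailridge Township: ($554,400 − $139,000) × 0.0038 = $415,400 × 0.0038 = $1,578.52
Port Authority: ($554,400 − $139,000) × 0.0022 = $415,400 × 0.0022 = $913.88
City of Eastcliff: ($554,400 − $139,000) × 0.00281 = $415,400 × 0.00281 = $1,167.274
Levies subtotal = $15,873.106
Total = $15,873.106 + $741 = $16,614.106

$16,614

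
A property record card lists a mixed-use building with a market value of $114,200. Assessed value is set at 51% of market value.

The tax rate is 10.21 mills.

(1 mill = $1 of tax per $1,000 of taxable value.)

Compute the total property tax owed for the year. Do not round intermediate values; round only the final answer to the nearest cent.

$594.65

Assessed value = $114,200 × 0.51 = $58,242
Tax = $58,242 × 0.01021 = $594.65082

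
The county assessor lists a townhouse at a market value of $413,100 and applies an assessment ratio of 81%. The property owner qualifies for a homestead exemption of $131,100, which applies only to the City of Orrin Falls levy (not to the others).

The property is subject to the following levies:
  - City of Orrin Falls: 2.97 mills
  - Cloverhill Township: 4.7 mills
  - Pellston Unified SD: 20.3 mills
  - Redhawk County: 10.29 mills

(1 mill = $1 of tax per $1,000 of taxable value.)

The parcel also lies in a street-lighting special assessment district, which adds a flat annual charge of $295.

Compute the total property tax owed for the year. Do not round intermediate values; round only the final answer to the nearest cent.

$12,707.85

Assessed value = $413,100 × 0.81 = $334,611
City of Orrin Falls: ($334,611 − $131,100) × 0.00297 = $203,511 × 0.00297 = $604.42767
Cloverhill Township: $334,611 × 0.0047 = $1,572.6717
Pellston Unified SD: $334,611 × 0.0203 = $6,792.6033
Redhawk County: $334,611 × 0.01029 = $3,443.14719
Levies subtotal = $12,412.84986
Total = $12,412.84986 + $295 = $12,707.84986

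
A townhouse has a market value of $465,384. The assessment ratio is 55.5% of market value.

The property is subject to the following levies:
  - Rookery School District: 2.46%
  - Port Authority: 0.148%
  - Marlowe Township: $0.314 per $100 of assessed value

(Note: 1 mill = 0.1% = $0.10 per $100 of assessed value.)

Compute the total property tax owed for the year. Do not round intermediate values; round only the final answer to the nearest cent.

$7,547.18

Assessed value = $465,384 × 0.555 = $258,288.12
Rookery School District: $258,288.12 × 0.0246 = $6,353.887752
Port Authority: $258,288.12 × 0.00148 = $382.2664176
Marlowe Township: $258,288.12 × 0.00314 = $811.0246968
Total = $7,547.1788664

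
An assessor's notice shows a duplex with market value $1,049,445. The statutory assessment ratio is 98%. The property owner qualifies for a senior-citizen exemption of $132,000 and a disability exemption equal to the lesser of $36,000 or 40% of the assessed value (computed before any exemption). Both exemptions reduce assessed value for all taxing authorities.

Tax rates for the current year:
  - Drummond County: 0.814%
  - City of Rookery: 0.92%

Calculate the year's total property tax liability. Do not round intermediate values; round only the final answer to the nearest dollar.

Assessed value = $1,049,445 × 0.98 = $1,028,456.1
Disability exemption = min($36,000, 40% × $1,028,456.1) = min($36,000, $411,382.44) = $36,000 (dollar cap binds)
Taxable value = $1,028,456.1 − $132,000 − $36,000 = $860,456.1
Drummond County: $860,456.1 × 0.00814 = $7,004.112654
City of Rookery: $860,456.1 × 0.0092 = $7,916.19612
Total = $14,920.308774

$14,920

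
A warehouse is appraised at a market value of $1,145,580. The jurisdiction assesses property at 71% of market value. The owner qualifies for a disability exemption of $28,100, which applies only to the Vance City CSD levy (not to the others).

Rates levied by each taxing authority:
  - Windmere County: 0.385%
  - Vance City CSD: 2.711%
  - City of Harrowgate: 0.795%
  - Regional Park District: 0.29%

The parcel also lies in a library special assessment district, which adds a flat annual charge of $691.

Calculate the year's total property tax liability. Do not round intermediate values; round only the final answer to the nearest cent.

$33,935.87

Assessed value = $1,145,580 × 0.71 = $813,361.8
Windmere County: $813,361.8 × 0.00385 = $3,131.44293
Vance City CSD: ($813,361.8 − $28,100) × 0.02711 = $785,261.8 × 0.02711 = $21,288.447398
City of Harrowgate: $813,361.8 × 0.00795 = $6,466.22631
Regional Park District: $813,361.8 × 0.0029 = $2,358.74922
Levies subtotal = $33,244.865858
Total = $33,244.865858 + $691 = $33,935.865858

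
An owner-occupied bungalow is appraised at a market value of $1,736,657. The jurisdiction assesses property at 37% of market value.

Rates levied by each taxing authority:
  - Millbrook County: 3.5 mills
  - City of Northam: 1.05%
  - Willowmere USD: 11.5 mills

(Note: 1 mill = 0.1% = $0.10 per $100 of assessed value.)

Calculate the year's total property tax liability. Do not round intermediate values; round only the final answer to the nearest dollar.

Assessed value = $1,736,657 × 0.37 = $642,563.09
Millbrook County: $642,563.09 × 0.0035 = $2,248.970815
City of Northam: $642,563.09 × 0.0105 = $6,746.912445
Willowmere USD: $642,563.09 × 0.0115 = $7,389.475535
Total = $16,385.358795

$16,385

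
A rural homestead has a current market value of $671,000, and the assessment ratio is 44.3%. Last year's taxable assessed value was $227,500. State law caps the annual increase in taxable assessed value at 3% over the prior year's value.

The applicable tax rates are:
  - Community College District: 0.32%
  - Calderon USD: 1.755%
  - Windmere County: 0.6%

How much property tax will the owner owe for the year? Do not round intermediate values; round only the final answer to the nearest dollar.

$6,268

Uncapped assessed value = $671,000 × 0.443 = $297,253
Cap limit = $227,500 × 1.03 = $234,325
Taxable assessed value = min($297,253, $234,325) = $234,325 (cap binds)
Community College District: $234,325 × 0.0032 = $749.84
Calderon USD: $234,325 × 0.01755 = $4,112.40375
Windmere County: $234,325 × 0.006 = $1,405.95
Total = $6,268.19375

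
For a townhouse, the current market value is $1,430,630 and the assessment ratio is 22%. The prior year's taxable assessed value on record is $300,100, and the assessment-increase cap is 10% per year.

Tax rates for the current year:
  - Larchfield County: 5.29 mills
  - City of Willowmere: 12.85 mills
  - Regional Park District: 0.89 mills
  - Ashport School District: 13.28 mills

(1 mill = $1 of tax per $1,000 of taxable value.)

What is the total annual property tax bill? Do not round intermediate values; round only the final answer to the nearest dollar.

$10,169

Uncapped assessed value = $1,430,630 × 0.22 = $314,738.6
Cap limit = $300,100 × 1.1 = $330,110
Taxable assessed value = min($314,738.6, $330,110) = $314,738.6 (cap does not bind)
Larchfield County: $314,738.6 × 0.00529 = $1,664.967194
City of Willowmere: $314,738.6 × 0.01285 = $4,044.39101
Regional Park District: $314,738.6 × 0.00089 = $280.117354
Ashport School District: $314,738.6 × 0.01328 = $4,179.728608
Total = $10,169.204166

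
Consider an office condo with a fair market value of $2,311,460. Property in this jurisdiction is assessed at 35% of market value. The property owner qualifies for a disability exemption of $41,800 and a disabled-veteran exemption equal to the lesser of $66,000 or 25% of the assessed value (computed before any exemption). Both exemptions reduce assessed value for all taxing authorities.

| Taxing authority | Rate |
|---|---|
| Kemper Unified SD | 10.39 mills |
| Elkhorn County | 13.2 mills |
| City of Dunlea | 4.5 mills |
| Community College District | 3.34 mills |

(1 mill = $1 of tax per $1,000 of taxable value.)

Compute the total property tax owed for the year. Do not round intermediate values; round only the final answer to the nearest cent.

Assessed value = $2,311,460 × 0.35 = $809,011
Disabled-veteran exemption = min($66,000, 25% × $809,011) = min($66,000, $202,252.75) = $66,000 (dollar cap binds)
Taxable value = $809,011 − $41,800 − $66,000 = $701,211
Kemper Unified SD: $701,211 × 0.01039 = $7,285.58229
Elkhorn County: $701,211 × 0.0132 = $9,255.9852
City of Dunlea: $701,211 × 0.0045 = $3,155.4495
Community College District: $701,211 × 0.00334 = $2,342.04474
Total = $22,039.06173

$22,039.06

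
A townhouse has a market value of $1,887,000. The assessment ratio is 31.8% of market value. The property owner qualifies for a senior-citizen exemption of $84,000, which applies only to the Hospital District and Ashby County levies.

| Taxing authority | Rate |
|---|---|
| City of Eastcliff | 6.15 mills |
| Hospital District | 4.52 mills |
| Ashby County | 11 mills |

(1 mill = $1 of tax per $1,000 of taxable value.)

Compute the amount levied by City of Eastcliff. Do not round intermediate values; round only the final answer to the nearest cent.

Assessed value = $1,887,000 × 0.318 = $600,066
City of Eastcliff taxable value = $600,066 (exemption does not apply)
City of Eastcliff levy = $600,066 × 0.00615 = $3,690.4059

$3,690.41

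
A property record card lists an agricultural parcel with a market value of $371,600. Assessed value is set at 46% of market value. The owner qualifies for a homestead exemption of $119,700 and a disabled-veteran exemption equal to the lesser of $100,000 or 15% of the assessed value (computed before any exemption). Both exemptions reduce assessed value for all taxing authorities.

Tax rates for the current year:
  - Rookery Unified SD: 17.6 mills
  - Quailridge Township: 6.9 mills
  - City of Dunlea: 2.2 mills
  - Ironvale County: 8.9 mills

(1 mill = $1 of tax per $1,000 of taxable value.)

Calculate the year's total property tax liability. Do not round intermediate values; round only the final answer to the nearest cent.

$911.20

Assessed value = $371,600 × 0.46 = $170,936
Disabled-veteran exemption = min($100,000, 15% × $170,936) = min($100,000, $25,640.4) = $25,640.4 (percentage binds)
Taxable value = $170,936 − $119,700 − $25,640.4 = $25,595.6
Rookery Unified SD: $25,595.6 × 0.0176 = $450.48256
Quailridge Township: $25,595.6 × 0.0069 = $176.60964
City of Dunlea: $25,595.6 × 0.0022 = $56.31032
Ironvale County: $25,595.6 × 0.0089 = $227.80084
Total = $911.20336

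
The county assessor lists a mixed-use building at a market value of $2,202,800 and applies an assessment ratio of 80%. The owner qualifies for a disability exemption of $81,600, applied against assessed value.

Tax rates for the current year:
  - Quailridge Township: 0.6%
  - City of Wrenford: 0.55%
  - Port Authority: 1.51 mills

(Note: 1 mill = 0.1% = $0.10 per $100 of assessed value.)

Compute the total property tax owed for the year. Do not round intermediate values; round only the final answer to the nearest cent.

$21,865.13

Assessed value = $2,202,800 × 0.8 = $1,762,240
Taxable value = $1,762,240 − $81,600 = $1,680,640
Quailridge Township: $1,680,640 × 0.006 = $10,083.84
City of Wrenford: $1,680,640 × 0.0055 = $9,243.52
Port Authority: $1,680,640 × 0.00151 = $2,537.7664
Total = $21,865.1264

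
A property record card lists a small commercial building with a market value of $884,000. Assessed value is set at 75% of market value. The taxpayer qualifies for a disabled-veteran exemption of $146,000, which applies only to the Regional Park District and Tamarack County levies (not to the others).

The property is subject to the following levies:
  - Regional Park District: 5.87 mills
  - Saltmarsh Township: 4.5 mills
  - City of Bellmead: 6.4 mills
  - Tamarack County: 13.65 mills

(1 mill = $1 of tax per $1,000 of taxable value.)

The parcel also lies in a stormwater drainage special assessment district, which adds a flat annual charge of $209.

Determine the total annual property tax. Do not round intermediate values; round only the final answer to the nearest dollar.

Assessed value = $884,000 × 0.75 = $663,000
Regional Park District: ($663,000 − $146,000) × 0.00587 = $517,000 × 0.00587 = $3,034.79
Saltmarsh Township: $663,000 × 0.0045 = $2,983.5
City of Bellmead: $663,000 × 0.0064 = $4,243.2
Tamarack County: ($663,000 − $146,000) × 0.01365 = $517,000 × 0.01365 = $7,057.05
Levies subtotal = $17,318.54
Total = $17,318.54 + $209 = $17,527.54

$17,528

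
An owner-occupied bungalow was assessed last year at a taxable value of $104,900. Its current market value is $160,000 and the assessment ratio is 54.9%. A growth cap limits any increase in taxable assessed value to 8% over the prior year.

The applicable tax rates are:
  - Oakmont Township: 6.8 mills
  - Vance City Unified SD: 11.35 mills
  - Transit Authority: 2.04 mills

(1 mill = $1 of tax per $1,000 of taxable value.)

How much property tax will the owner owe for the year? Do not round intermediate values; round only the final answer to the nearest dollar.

$1,773

Uncapped assessed value = $160,000 × 0.549 = $87,840
Cap limit = $104,900 × 1.08 = $113,292
Taxable assessed value = min($87,840, $113,292) = $87,840 (cap does not bind)
Oakmont Township: $87,840 × 0.0068 = $597.312
Vance City Unified SD: $87,840 × 0.01135 = $996.984
Transit Authority: $87,840 × 0.00204 = $179.1936
Total = $1,773.4896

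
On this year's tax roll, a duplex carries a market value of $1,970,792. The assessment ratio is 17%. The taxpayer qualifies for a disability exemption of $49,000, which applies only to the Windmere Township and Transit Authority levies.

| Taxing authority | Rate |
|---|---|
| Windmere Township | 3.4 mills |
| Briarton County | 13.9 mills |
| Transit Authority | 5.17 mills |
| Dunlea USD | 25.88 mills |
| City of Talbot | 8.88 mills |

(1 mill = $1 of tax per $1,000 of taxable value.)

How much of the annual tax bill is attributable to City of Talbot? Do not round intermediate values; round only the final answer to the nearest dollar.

$2,975

Assessed value = $1,970,792 × 0.17 = $335,034.64
City of Talbot taxable value = $335,034.64 (exemption does not apply)
City of Talbot levy = $335,034.64 × 0.00888 = $2,975.1076032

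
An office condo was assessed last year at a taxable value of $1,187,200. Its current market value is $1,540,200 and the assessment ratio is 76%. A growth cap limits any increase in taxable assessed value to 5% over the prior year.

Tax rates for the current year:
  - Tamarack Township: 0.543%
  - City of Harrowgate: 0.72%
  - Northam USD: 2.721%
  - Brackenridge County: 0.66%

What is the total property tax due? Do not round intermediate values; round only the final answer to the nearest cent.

Uncapped assessed value = $1,540,200 × 0.76 = $1,170,552
Cap limit = $1,187,200 × 1.05 = $1,246,560
Taxable assessed value = min($1,170,552, $1,246,560) = $1,170,552 (cap does not bind)
Tamarack Township: $1,170,552 × 0.00543 = $6,356.09736
City of Harrowgate: $1,170,552 × 0.0072 = $8,427.9744
Northam USD: $1,170,552 × 0.02721 = $31,850.71992
Brackenridge County: $1,170,552 × 0.0066 = $7,725.6432
Total = $54,360.43488

$54,360.43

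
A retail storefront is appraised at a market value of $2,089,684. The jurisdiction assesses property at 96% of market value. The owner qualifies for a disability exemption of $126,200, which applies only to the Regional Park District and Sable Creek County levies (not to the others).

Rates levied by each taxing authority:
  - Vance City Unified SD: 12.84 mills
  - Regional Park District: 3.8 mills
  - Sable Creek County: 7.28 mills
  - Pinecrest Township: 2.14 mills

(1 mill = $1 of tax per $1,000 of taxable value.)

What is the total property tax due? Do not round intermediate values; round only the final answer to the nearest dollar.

Assessed value = $2,089,684 × 0.96 = $2,006,096.64
Vance City Unified SD: $2,006,096.64 × 0.01284 = $25,758.2808576
Regional Park District: ($2,006,096.64 − $126,200) × 0.0038 = $1,879,896.64 × 0.0038 = $7,143.607232
Sable Creek County: ($2,006,096.64 − $126,200) × 0.00728 = $1,879,896.64 × 0.00728 = $13,685.6475392
Pinecrest Township: $2,006,096.64 × 0.00214 = $4,293.0468096
Total = $50,880.5824384

$50,881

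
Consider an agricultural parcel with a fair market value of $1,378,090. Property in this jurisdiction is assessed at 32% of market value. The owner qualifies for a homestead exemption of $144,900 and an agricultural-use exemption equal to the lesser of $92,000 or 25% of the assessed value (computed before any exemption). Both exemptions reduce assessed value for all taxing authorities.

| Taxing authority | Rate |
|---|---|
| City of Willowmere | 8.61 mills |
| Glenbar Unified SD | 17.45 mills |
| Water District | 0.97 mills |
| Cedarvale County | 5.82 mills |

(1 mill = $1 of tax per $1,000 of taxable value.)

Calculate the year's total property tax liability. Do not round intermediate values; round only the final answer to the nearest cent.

$6,704.32

Assessed value = $1,378,090 × 0.32 = $440,988.8
Agricultural-use exemption = min($92,000, 25% × $440,988.8) = min($92,000, $110,247.2) = $92,000 (dollar cap binds)
Taxable value = $440,988.8 − $144,900 − $92,000 = $204,088.8
City of Willowmere: $204,088.8 × 0.00861 = $1,757.204568
Glenbar Unified SD: $204,088.8 × 0.01745 = $3,561.34956
Water District: $204,088.8 × 0.00097 = $197.966136
Cedarvale County: $204,088.8 × 0.00582 = $1,187.796816
Total = $6,704.31708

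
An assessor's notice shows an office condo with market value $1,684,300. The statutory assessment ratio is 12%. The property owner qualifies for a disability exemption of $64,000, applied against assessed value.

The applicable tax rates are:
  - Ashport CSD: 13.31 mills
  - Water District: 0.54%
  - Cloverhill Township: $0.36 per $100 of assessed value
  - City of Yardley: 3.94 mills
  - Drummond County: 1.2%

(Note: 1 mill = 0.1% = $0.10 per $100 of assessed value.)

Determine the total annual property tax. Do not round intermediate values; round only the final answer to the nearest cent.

$5,282.94

Assessed value = $1,684,300 × 0.12 = $202,116
Taxable value = $202,116 − $64,000 = $138,116
Ashport CSD: $138,116 × 0.01331 = $1,838.32396
Water District: $138,116 × 0.0054 = $745.8264
Cloverhill Township: $138,116 × 0.0036 = $497.2176
City of Yardley: $138,116 × 0.00394 = $544.17704
Drummond County: $138,116 × 0.012 = $1,657.392
Total = $5,282.937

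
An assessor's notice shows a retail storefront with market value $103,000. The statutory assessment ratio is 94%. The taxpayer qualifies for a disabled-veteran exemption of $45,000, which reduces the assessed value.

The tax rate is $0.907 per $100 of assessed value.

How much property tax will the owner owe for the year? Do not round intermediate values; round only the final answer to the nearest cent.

$470.01

Assessed value = $103,000 × 0.94 = $96,820
Taxable value = $96,820 − $45,000 = $51,820
Tax = $51,820 × 0.00907 = $470.0074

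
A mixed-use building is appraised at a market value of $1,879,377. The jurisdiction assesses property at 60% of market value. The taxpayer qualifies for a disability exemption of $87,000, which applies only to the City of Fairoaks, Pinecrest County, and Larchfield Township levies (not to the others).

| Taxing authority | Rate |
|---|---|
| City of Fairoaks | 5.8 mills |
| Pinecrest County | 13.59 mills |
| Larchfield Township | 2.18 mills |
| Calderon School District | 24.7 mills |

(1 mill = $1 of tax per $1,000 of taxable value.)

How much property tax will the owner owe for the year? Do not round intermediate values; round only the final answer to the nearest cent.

$50,298.67

Assessed value = $1,879,377 × 0.6 = $1,127,626.2
City of Fairoaks: ($1,127,626.2 − $87,000) × 0.0058 = $1,040,626.2 × 0.0058 = $6,035.63196
Pinecrest County: ($1,127,626.2 − $87,000) × 0.01359 = $1,040,626.2 × 0.01359 = $14,142.110058
Larchfield Township: ($1,127,626.2 − $87,000) × 0.00218 = $1,040,626.2 × 0.00218 = $2,268.565116
Calderon School District: $1,127,626.2 × 0.0247 = $27,852.36714
Total = $50,298.674274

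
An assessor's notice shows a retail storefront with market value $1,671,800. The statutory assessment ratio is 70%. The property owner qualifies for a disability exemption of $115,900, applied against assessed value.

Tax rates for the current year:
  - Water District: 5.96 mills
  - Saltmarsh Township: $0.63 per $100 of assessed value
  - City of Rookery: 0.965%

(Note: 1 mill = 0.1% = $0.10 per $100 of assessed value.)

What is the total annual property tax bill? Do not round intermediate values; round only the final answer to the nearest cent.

Assessed value = $1,671,800 × 0.7 = $1,170,260
Taxable value = $1,170,260 − $115,900 = $1,054,360
Water District: $1,054,360 × 0.00596 = $6,283.9856
Saltmarsh Township: $1,054,360 × 0.0063 = $6,642.468
City of Rookery: $1,054,360 × 0.00965 = $10,174.574
Total = $23,101.0276

$23,101.03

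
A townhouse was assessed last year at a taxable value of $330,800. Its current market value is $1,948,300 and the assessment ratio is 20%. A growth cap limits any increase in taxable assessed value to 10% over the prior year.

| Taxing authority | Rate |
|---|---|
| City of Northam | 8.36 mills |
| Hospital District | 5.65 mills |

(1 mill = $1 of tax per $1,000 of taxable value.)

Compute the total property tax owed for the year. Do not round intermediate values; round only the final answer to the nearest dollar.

$5,098

Uncapped assessed value = $1,948,300 × 0.2 = $389,660
Cap limit = $330,800 × 1.1 = $363,880
Taxable assessed value = min($389,660, $363,880) = $363,880 (cap binds)
City of Northam: $363,880 × 0.00836 = $3,042.0368
Hospital District: $363,880 × 0.00565 = $2,055.922
Total = $5,097.9588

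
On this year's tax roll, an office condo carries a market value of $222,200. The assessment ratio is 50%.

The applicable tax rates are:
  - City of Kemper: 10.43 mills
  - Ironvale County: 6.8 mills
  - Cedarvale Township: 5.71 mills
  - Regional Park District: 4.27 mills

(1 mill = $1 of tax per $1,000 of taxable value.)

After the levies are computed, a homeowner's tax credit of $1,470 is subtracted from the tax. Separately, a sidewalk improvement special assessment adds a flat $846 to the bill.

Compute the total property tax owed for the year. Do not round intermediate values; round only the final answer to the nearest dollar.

Assessed value = $222,200 × 0.5 = $111,100
City of Kemper: $111,100 × 0.01043 = $1,158.773
Ironvale County: $111,100 × 0.0068 = $755.48
Cedarvale Township: $111,100 × 0.00571 = $634.381
Regional Park District: $111,100 × 0.00427 = $474.397
Levies subtotal = $3,023.031
After credit = $3,023.031 − $1,470 = $1,553.031
Total = $1,553.031 + $846 = $2,399.031

$2,399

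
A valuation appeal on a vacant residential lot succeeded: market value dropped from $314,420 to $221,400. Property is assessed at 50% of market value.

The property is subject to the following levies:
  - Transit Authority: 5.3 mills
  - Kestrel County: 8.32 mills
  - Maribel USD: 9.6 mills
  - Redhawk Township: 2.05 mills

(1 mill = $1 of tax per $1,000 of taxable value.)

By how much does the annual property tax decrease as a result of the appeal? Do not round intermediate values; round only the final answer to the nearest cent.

Old assessed value = $314,420 × 0.5 = $157,210
New assessed value = $221,400 × 0.5 = $110,700
Combined rate = 0.0053 + 0.00832 + 0.0096 + 0.00205 = 0.02527
Old tax = $157,210 × 0.02527 = $3,972.6967
New tax = $110,700 × 0.02527 = $2,797.389
Reduction = $3,972.6967 − $2,797.389 = $1,175.3077

$1,175.31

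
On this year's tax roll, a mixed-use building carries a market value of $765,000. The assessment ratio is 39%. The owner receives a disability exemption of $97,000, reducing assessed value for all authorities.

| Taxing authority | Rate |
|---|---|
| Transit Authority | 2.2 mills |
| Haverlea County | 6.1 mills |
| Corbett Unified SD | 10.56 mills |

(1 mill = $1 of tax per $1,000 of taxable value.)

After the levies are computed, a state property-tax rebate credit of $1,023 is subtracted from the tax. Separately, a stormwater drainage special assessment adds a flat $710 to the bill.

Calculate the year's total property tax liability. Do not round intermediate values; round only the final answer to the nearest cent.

Assessed value = $765,000 × 0.39 = $298,350
Taxable value = $298,350 − $97,000 = $201,350
Transit Authority: $201,350 × 0.0022 = $442.97
Haverlea County: $201,350 × 0.0061 = $1,228.235
Corbett Unified SD: $201,350 × 0.01056 = $2,126.256
Levies subtotal = $3,797.461
After credit = $3,797.461 − $1,023 = $2,774.461
Total = $2,774.461 + $710 = $3,484.461

$3,484.46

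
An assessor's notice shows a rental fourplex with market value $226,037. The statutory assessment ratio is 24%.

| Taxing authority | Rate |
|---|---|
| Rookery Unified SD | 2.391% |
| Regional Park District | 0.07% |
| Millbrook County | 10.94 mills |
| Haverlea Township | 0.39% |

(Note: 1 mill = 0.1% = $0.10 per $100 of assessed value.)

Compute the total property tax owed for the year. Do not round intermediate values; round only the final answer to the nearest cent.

Assessed value = $226,037 × 0.24 = $54,248.88
Rookery Unified SD: $54,248.88 × 0.02391 = $1,297.0907208
Regional Park District: $54,248.88 × 0.0007 = $37.974216
Millbrook County: $54,248.88 × 0.01094 = $593.4827472
Haverlea Township: $54,248.88 × 0.0039 = $211.570632
Total = $2,140.118316

$2,140.12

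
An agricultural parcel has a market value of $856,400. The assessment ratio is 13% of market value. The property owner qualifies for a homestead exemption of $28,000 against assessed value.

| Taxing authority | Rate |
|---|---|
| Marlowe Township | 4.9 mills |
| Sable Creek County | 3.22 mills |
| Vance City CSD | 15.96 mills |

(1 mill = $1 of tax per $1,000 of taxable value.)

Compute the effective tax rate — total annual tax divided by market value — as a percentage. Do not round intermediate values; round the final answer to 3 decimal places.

Assessed value = $856,400 × 0.13 = $111,332
Taxable value = $111,332 − $28,000 = $83,332
Marlowe Township: $83,332 × 0.0049 = $408.3268
Sable Creek County: $83,332 × 0.00322 = $268.32904
Vance City CSD: $83,332 × 0.01596 = $1,329.97872
Total tax = $2,006.63456
Effective rate = $2,006.63456 ÷ $856,400 = 0.234% of market value

0.234%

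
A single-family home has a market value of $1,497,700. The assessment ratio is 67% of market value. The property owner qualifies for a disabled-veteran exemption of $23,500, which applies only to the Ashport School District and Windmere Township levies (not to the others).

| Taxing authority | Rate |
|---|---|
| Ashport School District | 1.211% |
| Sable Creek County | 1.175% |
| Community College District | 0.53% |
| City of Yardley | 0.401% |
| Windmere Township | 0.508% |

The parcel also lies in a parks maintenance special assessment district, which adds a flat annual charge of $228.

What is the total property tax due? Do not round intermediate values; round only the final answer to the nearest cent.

Assessed value = $1,497,700 × 0.67 = $1,003,459
Ashport School District: ($1,003,459 − $23,500) × 0.01211 = $979,959 × 0.01211 = $11,867.30349
Sable Creek County: $1,003,459 × 0.01175 = $11,790.64325
Community College District: $1,003,459 × 0.0053 = $5,318.3327
City of Yardley: $1,003,459 × 0.00401 = $4,023.87059
Windmere Township: ($1,003,459 − $23,500) × 0.00508 = $979,959 × 0.00508 = $4,978.19172
Levies subtotal = $37,978.34175
Total = $37,978.34175 + $228 = $38,206.34175

$38,206.34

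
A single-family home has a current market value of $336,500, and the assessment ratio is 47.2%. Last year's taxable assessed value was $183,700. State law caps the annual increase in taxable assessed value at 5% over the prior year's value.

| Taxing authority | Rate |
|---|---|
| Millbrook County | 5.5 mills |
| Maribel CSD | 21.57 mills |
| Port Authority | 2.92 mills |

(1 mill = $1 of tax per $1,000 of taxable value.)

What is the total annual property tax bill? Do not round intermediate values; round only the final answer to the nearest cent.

Uncapped assessed value = $336,500 × 0.472 = $158,828
Cap limit = $183,700 × 1.05 = $192,885
Taxable assessed value = min($158,828, $192,885) = $158,828 (cap does not bind)
Millbrook County: $158,828 × 0.0055 = $873.554
Maribel CSD: $158,828 × 0.02157 = $3,425.91996
Port Authority: $158,828 × 0.00292 = $463.77776
Total = $4,763.25172

$4,763.25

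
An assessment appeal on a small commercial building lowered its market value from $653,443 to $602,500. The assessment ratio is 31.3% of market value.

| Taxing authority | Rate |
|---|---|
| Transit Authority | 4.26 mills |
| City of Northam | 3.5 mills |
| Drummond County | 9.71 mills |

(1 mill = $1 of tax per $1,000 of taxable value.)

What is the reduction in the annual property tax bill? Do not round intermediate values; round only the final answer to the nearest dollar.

$279

Old assessed value = $653,443 × 0.313 = $204,527.659
New assessed value = $602,500 × 0.313 = $188,582.5
Combined rate = 0.00426 + 0.0035 + 0.00971 = 0.01747
Old tax = $204,527.659 × 0.01747 = $3,573.09820273
New tax = $188,582.5 × 0.01747 = $3,294.536275
Reduction = $3,573.09820273 − $3,294.536275 = $278.56192773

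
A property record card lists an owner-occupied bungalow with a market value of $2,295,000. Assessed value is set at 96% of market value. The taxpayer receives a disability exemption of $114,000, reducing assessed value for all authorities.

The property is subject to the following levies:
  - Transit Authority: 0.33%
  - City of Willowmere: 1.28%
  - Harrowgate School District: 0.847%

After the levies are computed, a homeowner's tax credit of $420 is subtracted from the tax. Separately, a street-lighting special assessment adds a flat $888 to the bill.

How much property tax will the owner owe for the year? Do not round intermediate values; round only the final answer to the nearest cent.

$51,799.64

Assessed value = $2,295,000 × 0.96 = $2,203,200
Taxable value = $2,203,200 − $114,000 = $2,089,200
Transit Authority: $2,089,200 × 0.0033 = $6,894.36
City of Willowmere: $2,089,200 × 0.0128 = $26,741.76
Harrowgate School District: $2,089,200 × 0.00847 = $17,695.524
Levies subtotal = $51,331.644
After credit = $51,331.644 − $420 = $50,911.644
Total = $50,911.644 + $888 = $51,799.644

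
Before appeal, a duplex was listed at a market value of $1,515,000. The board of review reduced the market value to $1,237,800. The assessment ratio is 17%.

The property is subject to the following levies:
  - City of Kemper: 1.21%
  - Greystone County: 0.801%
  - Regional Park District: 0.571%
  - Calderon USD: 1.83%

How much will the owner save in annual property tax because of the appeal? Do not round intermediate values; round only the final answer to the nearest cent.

Old assessed value = $1,515,000 × 0.17 = $257,550
New assessed value = $1,237,800 × 0.17 = $210,426
Combined rate = 0.0121 + 0.00801 + 0.00571 + 0.0183 = 0.04412
Old tax = $257,550 × 0.04412 = $11,363.106
New tax = $210,426 × 0.04412 = $9,283.99512
Reduction = $11,363.106 − $9,283.99512 = $2,079.11088

$2,079.11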